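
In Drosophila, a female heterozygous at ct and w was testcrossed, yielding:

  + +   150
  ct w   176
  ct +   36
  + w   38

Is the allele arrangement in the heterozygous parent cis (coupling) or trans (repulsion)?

The two most frequent classes are + + (150) and ct w (176); these are the parental (non-recombinant) types.
So the F1 carried + + on one chromosome and ct w on the other — the recessive alleles are on the same chromosome (cis / coupling).

cis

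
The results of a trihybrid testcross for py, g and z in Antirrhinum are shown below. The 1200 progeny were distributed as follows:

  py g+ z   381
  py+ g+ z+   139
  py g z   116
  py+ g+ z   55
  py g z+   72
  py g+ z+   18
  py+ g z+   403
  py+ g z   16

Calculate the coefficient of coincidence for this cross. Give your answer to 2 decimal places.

The two most frequent reciprocal classes, py g+ z and py+ g z+, are the parental types, so the F1 was py g+ z / py+ g z+.
The two rarest classes, py g+ z+ and py+ g z, are the double crossovers. Comparing them with the parentals, only the z allele has switched, so z is the middle locus and the order is g – z – py.
g–z: (255 + 34)/1200 = 0.2408; z–py: (127 + 34)/1200 = 0.1342.
Expected DCO frequency = 0.2408 × 0.1342 ≈ 0.03232; observed = 34/1200 ≈ 0.02833.
Coefficient of coincidence = 0.02833/0.03232 ≈ 0.88.

0.88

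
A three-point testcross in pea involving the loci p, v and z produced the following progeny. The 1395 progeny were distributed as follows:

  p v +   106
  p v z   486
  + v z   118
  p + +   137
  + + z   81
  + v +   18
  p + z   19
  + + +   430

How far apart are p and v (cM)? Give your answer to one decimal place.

20.9 cM

The two most frequent reciprocal classes, + + + and p v z, are the parental types, so the F1 was + + + / p v z.
The two rarest classes, + v + and p + z, are the double crossovers. Comparing them with the parentals, only the v allele has switched, so v is the middle locus and the order is p – v – z.
Crossovers in the p–v interval produce the single-crossover classes p + + and + v z (137 + 118 = 255) plus the double crossovers (37).
RF(p–v) = (255 + 37) / 1395 = 292/1395 = 0.2093 → 20.9 cM.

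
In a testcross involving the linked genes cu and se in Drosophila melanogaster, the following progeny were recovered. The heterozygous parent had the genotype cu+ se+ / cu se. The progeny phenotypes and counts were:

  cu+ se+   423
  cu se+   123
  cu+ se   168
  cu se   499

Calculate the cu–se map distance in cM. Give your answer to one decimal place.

24.0 cM

The recombinant classes are cu+ se and cu se+: 168 + 123 = 291.
Recombination frequency = 291/1213 = 0.2399 ≈ 24.0%, i.e. 24.0 cM.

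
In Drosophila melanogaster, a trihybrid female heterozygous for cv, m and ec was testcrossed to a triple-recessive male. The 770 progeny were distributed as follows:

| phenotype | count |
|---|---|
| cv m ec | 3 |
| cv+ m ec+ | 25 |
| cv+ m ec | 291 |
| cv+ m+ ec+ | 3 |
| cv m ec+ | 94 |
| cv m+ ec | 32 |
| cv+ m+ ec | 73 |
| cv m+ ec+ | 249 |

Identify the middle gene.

The two most frequent reciprocal classes, cv+ m ec and cv m+ ec+, are the parental types, so the F1 was cv+ m ec / cv m+ ec+.
The two rarest classes, cv m ec and cv+ m+ ec+, are the double crossovers. Comparing them with the parentals, only the cv allele has switched, so cv is the middle locus and the order is ec – cv – m.

cv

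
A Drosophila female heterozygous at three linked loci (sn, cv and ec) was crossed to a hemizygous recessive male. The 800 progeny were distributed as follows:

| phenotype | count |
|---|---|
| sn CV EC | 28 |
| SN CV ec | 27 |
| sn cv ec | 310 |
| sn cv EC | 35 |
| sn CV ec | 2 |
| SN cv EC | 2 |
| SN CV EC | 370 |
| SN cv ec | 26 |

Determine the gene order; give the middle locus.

cv

The two most frequent reciprocal classes, SN CV EC and sn cv ec, are the parental types, so the F1 was SN CV EC / sn cv ec.
The two rarest classes, SN cv EC and sn CV ec, are the double crossovers. Comparing them with the parentals, only the cv allele has switched, so cv is the middle locus and the order is ec – cv – sn.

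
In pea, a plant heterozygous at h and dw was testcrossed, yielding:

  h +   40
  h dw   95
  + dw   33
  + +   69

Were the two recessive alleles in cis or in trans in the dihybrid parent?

cis

The two most frequent classes are + + (69) and h dw (95); these are the parental (non-recombinant) types.
So the F1 carried + + on one chromosome and h dw on the other — the recessive alleles are on the same chromosome (cis / coupling).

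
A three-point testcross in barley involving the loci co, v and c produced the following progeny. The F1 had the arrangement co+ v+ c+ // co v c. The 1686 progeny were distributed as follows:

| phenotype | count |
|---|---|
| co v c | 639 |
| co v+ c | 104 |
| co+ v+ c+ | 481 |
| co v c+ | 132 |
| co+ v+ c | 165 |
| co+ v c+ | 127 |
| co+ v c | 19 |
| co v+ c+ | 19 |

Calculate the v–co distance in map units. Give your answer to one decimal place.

16.0 map units

The two rarest classes, co v+ c+ and co+ v c, are the double crossovers. Comparing them with the parentals, only the co allele has switched, so co is the middle locus and the order is v – co – c.
Crossovers in the v–co interval produce the single-crossover classes co+ v c+ and co v+ c (127 + 104 = 231) plus the double crossovers (38).
RF(v–co) = (231 + 38) / 1686 = 269/1686 = 0.1595 → 16.0 map units.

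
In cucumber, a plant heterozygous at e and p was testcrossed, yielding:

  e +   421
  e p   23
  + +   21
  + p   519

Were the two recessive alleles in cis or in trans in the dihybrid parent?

trans

The two most frequent classes are + p (519) and e + (421); these are the parental (non-recombinant) types.
So the F1 carried + p on one chromosome and e + on the other — the recessive alleles are on opposite chromosomes (trans / repulsion).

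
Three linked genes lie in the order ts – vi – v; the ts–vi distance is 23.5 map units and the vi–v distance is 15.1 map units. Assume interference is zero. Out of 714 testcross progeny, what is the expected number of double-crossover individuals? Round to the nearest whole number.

25

Map distances give recombination frequencies of 0.235 and 0.151 for the two intervals.
With no interference, expected double-crossover frequency = 0.235 × 0.151 = 0.03548.
Expected number = 0.03548 × 714 = 25.34 ≈ 25.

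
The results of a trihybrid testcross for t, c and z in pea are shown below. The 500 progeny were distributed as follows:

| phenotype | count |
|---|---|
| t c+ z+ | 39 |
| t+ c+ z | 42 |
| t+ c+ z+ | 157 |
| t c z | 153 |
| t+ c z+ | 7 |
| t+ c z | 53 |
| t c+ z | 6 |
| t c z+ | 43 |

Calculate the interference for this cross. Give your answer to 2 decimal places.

0.37

The two most frequent reciprocal classes, t c z and t+ c+ z+, are the parental types, so the F1 was t c z / t+ c+ z+.
The two rarest classes, t c+ z and t+ c z+, are the double crossovers. Comparing them with the parentals, only the c allele has switched, so c is the middle locus and the order is t – c – z.
t–c: (92 + 13)/500 = 0.2100; c–z: (85 + 13)/500 = 0.1960.
Expected DCO frequency = 0.2100 × 0.1960 ≈ 0.04116; observed = 13/500 ≈ 0.02600.
Coefficient of coincidence = 0.02600/0.04116 ≈ 0.63; interference = 1 − 0.63 = 0.37.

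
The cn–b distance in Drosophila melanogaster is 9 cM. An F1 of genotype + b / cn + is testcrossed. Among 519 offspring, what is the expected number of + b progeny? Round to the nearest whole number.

236

A map distance of 9 cM corresponds to a recombination frequency of 0.090.
The F1 is + b / cn +, so + b is a parental gamete class with expected frequency (1 − r)/2 = 0.910/2 = 0.4550.
Expected number = 0.4550 × 519 = 236.15 ≈ 236.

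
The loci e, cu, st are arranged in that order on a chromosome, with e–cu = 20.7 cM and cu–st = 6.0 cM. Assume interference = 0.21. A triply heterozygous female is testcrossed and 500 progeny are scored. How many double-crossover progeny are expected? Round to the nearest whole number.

Map distances give recombination frequencies of 0.207 and 0.060 for the two intervals.
With interference 0.21 (so coincidence = 0.79), expected double-crossover frequency = 0.207 × 0.060 × 0.79 = 0.00981.
Expected number = 0.00981 × 500 = 4.91 ≈ 5.

5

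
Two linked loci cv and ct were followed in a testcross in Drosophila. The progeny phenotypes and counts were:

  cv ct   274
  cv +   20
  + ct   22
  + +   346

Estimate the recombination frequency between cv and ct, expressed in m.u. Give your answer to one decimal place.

The two most frequent classes, + + (346) and cv ct (274), are the parental types, so the F1 was + + / cv ct.
The recombinant classes are + ct and cv +: 22 + 20 = 42.
Recombination frequency = 42/662 = 0.0634 ≈ 6.3%, i.e. 6.3 m.u.

6.3 m.u.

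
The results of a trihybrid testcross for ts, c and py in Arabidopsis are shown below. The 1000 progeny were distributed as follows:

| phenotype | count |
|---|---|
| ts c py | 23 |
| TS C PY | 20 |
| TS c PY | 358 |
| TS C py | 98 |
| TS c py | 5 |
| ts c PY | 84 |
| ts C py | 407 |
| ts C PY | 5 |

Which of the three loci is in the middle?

py

The two most frequent reciprocal classes, TS c PY and ts C py, are the parental types, so the F1 was TS c PY / ts C py.
The two rarest classes, TS c py and ts C PY, are the double crossovers. Comparing them with the parentals, only the py allele has switched, so py is the middle locus and the order is c – py – ts.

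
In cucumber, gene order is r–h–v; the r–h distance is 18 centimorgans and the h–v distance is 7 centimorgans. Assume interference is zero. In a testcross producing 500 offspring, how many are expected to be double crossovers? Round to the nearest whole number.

Map distances give recombination frequencies of 0.180 and 0.070 for the two intervals.
With no interference, expected double-crossover frequency = 0.180 × 0.070 = 0.01260.
Expected number = 0.01260 × 500 = 6.30 ≈ 6.

6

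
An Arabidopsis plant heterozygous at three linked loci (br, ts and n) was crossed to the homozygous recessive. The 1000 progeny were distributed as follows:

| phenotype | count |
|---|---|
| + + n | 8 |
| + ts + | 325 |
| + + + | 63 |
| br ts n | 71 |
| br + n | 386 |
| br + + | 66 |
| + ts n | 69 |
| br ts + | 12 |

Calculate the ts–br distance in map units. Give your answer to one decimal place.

The two most frequent reciprocal classes, + ts + and br + n, are the parental types, so the F1 was + ts + / br + n.
The two rarest classes, br ts + and + + n, are the double crossovers. Comparing them with the parentals, only the br allele has switched, so br is the middle locus and the order is ts – br – n.
Crossovers in the ts–br interval produce the single-crossover classes + + + and br ts n (63 + 71 = 134) plus the double crossovers (20).
RF(ts–br) = (134 + 20) / 1000 = 154/1000 = 0.1540 → 15.4 map units.

15.4 map units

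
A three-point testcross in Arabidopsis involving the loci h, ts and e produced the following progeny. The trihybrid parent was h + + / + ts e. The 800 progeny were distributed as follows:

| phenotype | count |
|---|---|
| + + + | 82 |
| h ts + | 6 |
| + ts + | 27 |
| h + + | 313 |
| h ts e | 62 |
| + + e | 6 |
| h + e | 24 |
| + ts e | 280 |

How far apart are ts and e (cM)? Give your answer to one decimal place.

The two rarest classes, h ts + and + + e, are the double crossovers. Comparing them with the parentals, only the ts allele has switched, so ts is the middle locus and the order is e – ts – h.
Crossovers in the e–ts interval produce the single-crossover classes h + e and + ts + (24 + 27 = 51) plus the double crossovers (12).
RF(e–ts) = (51 + 12) / 800 = 63/800 = 0.0788 → 7.9 cM.

7.9 cM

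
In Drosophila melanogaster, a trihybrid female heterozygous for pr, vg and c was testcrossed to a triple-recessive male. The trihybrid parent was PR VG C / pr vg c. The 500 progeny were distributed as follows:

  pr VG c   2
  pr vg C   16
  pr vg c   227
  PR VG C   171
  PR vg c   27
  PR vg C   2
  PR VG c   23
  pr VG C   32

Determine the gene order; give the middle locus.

vg

The two rarest classes, PR vg C and pr VG c, are the double crossovers. Comparing them with the parentals, only the vg allele has switched, so vg is the middle locus and the order is pr – vg – c.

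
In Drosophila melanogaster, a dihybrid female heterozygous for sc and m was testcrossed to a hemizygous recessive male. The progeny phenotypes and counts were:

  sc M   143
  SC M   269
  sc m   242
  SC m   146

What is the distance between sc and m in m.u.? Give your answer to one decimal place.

36.1 m.u.

The two most frequent classes, SC M (269) and sc m (242), are the parental types, so the F1 was SC M / sc m.
The recombinant classes are SC m and sc M: 146 + 143 = 289.
Recombination frequency = 289/800 = 0.3613 ≈ 36.1%, i.e. 36.1 m.u.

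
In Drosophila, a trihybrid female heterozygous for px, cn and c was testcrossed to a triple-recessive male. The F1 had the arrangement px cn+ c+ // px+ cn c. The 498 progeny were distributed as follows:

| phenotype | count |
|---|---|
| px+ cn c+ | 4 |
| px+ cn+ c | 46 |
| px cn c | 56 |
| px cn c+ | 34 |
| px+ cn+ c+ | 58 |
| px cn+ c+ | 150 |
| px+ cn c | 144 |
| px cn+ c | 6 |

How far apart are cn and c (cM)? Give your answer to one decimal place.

18.1 cM

The two rarest classes, px cn+ c and px+ cn c+, are the double crossovers. Comparing them with the parentals, only the c allele has switched, so c is the middle locus and the order is px – c – cn.
Crossovers in the c–cn interval produce the single-crossover classes px cn c+ and px+ cn+ c (34 + 46 = 80) plus the double crossovers (10).
RF(c–cn) = (80 + 10) / 498 = 90/498 = 0.1807 → 18.1 cM.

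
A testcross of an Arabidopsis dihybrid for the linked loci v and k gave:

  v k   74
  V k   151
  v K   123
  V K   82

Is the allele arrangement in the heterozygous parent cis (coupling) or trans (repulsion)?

The two most frequent classes are V k (151) and v K (123); these are the parental (non-recombinant) types.
So the F1 carried V k on one chromosome and v K on the other — the recessive alleles are on opposite chromosomes (trans / repulsion).

trans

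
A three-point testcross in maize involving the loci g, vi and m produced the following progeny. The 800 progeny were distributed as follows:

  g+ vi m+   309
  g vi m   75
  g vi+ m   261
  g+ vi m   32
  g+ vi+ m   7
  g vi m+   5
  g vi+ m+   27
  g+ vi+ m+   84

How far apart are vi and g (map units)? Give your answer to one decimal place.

21.4 map units

The two most frequent reciprocal classes, g vi+ m and g+ vi m+, are the parental types, so the F1 was g vi+ m / g+ vi m+.
The two rarest classes, g+ vi+ m and g vi m+, are the double crossovers. Comparing them with the parentals, only the g allele has switched, so g is the middle locus and the order is m – g – vi.
Crossovers in the g–vi interval produce the single-crossover classes g vi m and g+ vi+ m+ (75 + 84 = 159) plus the double crossovers (12).
RF(g–vi) = (159 + 12) / 800 = 171/800 = 0.2137 → 21.4 map units.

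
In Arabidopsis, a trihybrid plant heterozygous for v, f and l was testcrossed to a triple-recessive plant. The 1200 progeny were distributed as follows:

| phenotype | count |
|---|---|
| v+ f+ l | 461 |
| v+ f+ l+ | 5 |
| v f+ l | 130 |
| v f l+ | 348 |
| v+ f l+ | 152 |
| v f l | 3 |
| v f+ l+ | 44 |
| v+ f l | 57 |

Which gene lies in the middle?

The two most frequent reciprocal classes, v f l+ and v+ f+ l, are the parental types, so the F1 was v f l+ / v+ f+ l.
The two rarest classes, v f l and v+ f+ l+, are the double crossovers. Comparing them with the parentals, only the l allele has switched, so l is the middle locus and the order is f – l – v.

l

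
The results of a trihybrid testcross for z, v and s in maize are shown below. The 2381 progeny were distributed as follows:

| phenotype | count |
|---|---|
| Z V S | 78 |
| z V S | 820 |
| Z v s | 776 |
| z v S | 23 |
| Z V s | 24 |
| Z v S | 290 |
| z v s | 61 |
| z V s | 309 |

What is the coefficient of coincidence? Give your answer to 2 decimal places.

The two most frequent reciprocal classes, z V S and Z v s, are the parental types, so the F1 was z V S / Z v s.
The two rarest classes, z v S and Z V s, are the double crossovers. Comparing them with the parentals, only the v allele has switched, so v is the middle locus and the order is z – v – s.
z–v: (139 + 47)/2381 = 0.0781; v–s: (599 + 47)/2381 = 0.2713.
Expected DCO frequency = 0.0781 × 0.2713 ≈ 0.02119; observed = 47/2381 ≈ 0.01974.
Coefficient of coincidence = 0.01974/0.02119 ≈ 0.93.

0.93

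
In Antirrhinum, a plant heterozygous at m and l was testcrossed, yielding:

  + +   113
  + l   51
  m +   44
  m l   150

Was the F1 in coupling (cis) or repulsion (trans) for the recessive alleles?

The two most frequent classes are + + (113) and m l (150); these are the parental (non-recombinant) types.
So the F1 carried + + on one chromosome and m l on the other — the recessive alleles are on the same chromosome (cis / coupling).

cis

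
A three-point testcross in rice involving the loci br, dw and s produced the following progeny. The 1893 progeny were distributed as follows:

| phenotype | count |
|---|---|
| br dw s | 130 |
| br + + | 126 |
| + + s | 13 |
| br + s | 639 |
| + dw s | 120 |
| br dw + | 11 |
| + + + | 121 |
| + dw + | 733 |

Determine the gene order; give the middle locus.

br

The two most frequent reciprocal classes, br + s and + dw +, are the parental types, so the F1 was br + s / + dw +.
The two rarest classes, + + s and br dw +, are the double crossovers. Comparing them with the parentals, only the br allele has switched, so br is the middle locus and the order is s – br – dw.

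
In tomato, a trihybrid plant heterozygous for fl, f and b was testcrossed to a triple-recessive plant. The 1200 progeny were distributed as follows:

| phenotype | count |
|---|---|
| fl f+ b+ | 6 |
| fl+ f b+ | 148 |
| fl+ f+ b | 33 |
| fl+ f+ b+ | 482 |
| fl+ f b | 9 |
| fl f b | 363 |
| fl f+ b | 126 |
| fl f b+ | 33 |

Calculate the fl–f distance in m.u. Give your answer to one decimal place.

24.1 m.u.

The two most frequent reciprocal classes, fl f b and fl+ f+ b+, are the parental types, so the F1 was fl f b / fl+ f+ b+.
The two rarest classes, fl+ f b and fl f+ b+, are the double crossovers. Comparing them with the parentals, only the fl allele has switched, so fl is the middle locus and the order is f – fl – b.
Crossovers in the f–fl interval produce the single-crossover classes fl f+ b and fl+ f b+ (126 + 148 = 274) plus the double crossovers (15).
RF(f–fl) = (274 + 15) / 1200 = 289/1200 = 0.2408 → 24.1 m.u.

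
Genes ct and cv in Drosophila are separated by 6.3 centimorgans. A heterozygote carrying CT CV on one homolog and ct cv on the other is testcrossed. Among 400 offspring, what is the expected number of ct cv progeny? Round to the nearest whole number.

A map distance of 6.3 centimorgans corresponds to a recombination frequency of 0.063.
The F1 is CT CV / ct cv, so ct cv is a parental gamete class with expected frequency (1 − r)/2 = 0.937/2 = 0.4685.
Expected number = 0.4685 × 400 = 187.40 ≈ 187.

187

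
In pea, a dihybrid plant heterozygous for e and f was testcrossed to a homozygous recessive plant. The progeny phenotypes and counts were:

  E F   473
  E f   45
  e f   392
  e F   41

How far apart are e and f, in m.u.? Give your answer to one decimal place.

9.0 m.u.

The two most frequent classes, E F (473) and e f (392), are the parental types, so the F1 was E F / e f.
The recombinant classes are E f and e F: 45 + 41 = 86.
Recombination frequency = 86/951 = 0.0904 ≈ 9.0%, i.e. 9.0 m.u.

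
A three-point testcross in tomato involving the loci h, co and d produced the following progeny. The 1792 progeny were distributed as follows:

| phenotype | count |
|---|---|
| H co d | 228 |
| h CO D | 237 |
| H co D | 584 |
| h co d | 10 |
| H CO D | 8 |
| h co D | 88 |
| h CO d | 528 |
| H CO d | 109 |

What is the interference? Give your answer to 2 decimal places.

The two most frequent reciprocal classes, H co D and h CO d, are the parental types, so the F1 was H co D / h CO d.
The two rarest classes, H CO D and h co d, are the double crossovers. Comparing them with the parentals, only the co allele has switched, so co is the middle locus and the order is h – co – d.
h–co: (197 + 18)/1792 = 0.1200; co–d: (465 + 18)/1792 = 0.2695.
Expected DCO frequency = 0.1200 × 0.2695 ≈ 0.03234; observed = 18/1792 ≈ 0.01004.
Coefficient of coincidence = 0.01004/0.03234 ≈ 0.31; interference = 1 − 0.31 = 0.69.

0.69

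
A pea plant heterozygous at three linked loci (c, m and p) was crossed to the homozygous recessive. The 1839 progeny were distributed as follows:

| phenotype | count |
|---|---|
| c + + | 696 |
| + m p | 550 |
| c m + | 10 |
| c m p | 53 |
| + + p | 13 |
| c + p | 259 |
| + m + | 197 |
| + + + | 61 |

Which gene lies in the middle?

m

The two most frequent reciprocal classes, c + + and + m p, are the parental types, so the F1 was c + + / + m p.
The two rarest classes, c m + and + + p, are the double crossovers. Comparing them with the parentals, only the m allele has switched, so m is the middle locus and the order is c – m – p.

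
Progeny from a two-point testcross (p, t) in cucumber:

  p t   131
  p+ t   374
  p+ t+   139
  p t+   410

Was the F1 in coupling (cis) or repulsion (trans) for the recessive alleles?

The two most frequent classes are p+ t (374) and p t+ (410); these are the parental (non-recombinant) types.
So the F1 carried p+ t on one chromosome and p t+ on the other — the recessive alleles are on opposite chromosomes (trans / repulsion).

trans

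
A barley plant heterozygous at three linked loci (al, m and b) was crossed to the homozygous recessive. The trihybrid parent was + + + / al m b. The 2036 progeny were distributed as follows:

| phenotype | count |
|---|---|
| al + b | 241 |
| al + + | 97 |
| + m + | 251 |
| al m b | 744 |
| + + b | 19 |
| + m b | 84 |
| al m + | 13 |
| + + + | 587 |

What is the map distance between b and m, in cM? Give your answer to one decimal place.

The two rarest classes, + + b and al m +, are the double crossovers. Comparing them with the parentals, only the b allele has switched, so b is the middle locus and the order is m – b – al.
Crossovers in the m–b interval produce the single-crossover classes + m + and al + b (251 + 241 = 492) plus the double crossovers (32).
RF(m–b) = (492 + 32) / 2036 = 524/2036 = 0.2574 → 25.7 cM.

25.7 cM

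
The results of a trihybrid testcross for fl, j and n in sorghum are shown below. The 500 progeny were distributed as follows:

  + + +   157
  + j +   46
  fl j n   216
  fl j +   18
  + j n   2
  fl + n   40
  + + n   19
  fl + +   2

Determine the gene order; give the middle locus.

fl

The two most frequent reciprocal classes, + + + and fl j n, are the parental types, so the F1 was + + + / fl j n.
The two rarest classes, fl + + and + j n, are the double crossovers. Comparing them with the parentals, only the fl allele has switched, so fl is the middle locus and the order is j – fl – n.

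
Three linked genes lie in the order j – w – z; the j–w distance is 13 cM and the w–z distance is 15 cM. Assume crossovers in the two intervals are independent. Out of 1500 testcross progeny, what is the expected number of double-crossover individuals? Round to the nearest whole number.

29

Map distances give recombination frequencies of 0.130 and 0.150 for the two intervals.
With no interference, expected double-crossover frequency = 0.130 × 0.150 = 0.01950.
Expected number = 0.01950 × 1500 = 29.25 ≈ 29.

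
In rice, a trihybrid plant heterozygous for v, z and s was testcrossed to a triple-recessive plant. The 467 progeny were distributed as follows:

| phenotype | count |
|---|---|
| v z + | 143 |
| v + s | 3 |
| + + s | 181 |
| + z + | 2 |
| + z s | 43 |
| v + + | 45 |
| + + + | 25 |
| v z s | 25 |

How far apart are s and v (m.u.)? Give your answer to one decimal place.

The two most frequent reciprocal classes, + + s and v z +, are the parental types, so the F1 was + + s / v z +.
The two rarest classes, v + s and + z +, are the double crossovers. Comparing them with the parentals, only the v allele has switched, so v is the middle locus and the order is z – v – s.
Crossovers in the v–s interval produce the single-crossover classes + + + and v z s (25 + 25 = 50) plus the double crossovers (5).
RF(v–s) = (50 + 5) / 467 = 55/467 = 0.1178 → 11.8 m.u.

11.8 m.u.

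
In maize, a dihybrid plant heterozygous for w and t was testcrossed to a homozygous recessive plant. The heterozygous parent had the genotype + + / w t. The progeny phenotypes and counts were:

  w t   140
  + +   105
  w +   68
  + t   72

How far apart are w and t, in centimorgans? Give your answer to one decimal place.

The recombinant classes are + t and w +: 72 + 68 = 140.
Recombination frequency = 140/385 = 0.3636 ≈ 36.4%, i.e. 36.4 centimorgans.

36.4 centimorgans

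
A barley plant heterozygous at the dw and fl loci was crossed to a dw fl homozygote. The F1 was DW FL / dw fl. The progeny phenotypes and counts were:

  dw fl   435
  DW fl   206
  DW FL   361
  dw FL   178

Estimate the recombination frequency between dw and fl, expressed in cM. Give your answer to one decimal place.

32.5 cM

The recombinant classes are DW fl and dw FL: 206 + 178 = 384.
Recombination frequency = 384/1180 = 0.3254 ≈ 32.5%, i.e. 32.5 cM.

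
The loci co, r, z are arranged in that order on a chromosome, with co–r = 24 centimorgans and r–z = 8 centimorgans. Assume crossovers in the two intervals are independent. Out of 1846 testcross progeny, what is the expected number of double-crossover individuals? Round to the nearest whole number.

Map distances give recombination frequencies of 0.240 and 0.080 for the two intervals.
With no interference, expected double-crossover frequency = 0.240 × 0.080 = 0.01920.
Expected number = 0.01920 × 1846 = 35.44 ≈ 35.

35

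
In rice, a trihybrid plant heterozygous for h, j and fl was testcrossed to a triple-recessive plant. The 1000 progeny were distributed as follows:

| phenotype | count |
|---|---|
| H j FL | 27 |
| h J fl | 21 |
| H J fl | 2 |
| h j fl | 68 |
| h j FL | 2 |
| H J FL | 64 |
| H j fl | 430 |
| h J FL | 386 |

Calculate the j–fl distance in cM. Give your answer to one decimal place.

5.2 cM

The two most frequent reciprocal classes, h J FL and H j fl, are the parental types, so the F1 was h J FL / H j fl.
The two rarest classes, h j FL and H J fl, are the double crossovers. Comparing them with the parentals, only the j allele has switched, so j is the middle locus and the order is h – j – fl.
Crossovers in the j–fl interval produce the single-crossover classes h J fl and H j FL (21 + 27 = 48) plus the double crossovers (4).
RF(j–fl) = (48 + 4) / 1000 = 52/1000 = 0.0520 → 5.2 cM.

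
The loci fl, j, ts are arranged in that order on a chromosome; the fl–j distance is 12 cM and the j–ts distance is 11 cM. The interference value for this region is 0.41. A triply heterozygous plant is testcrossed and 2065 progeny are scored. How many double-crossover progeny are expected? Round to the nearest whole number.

Map distances give recombination frequencies of 0.120 and 0.110 for the two intervals.
With interference 0.41 (so coincidence = 0.59), expected double-crossover frequency = 0.120 × 0.110 × 0.59 = 0.00779.
Expected number = 0.00779 × 2065 = 16.08 ≈ 16.

16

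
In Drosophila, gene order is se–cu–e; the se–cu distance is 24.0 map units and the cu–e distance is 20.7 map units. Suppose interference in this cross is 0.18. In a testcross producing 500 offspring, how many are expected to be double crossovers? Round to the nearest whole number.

Map distances give recombination frequencies of 0.240 and 0.207 for the two intervals.
With interference 0.18 (so coincidence = 0.82), expected double-crossover frequency = 0.240 × 0.207 × 0.82 = 0.04074.
Expected number = 0.04074 × 500 = 20.37 ≈ 20.

20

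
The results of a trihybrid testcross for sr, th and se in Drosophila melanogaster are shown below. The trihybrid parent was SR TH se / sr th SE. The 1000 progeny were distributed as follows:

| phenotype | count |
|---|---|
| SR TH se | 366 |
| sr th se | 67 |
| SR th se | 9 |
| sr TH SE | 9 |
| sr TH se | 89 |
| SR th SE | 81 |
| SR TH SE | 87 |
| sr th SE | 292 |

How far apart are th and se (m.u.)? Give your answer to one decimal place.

The two rarest classes, SR th se and sr TH SE, are the double crossovers. Comparing them with the parentals, only the th allele has switched, so th is the middle locus and the order is sr – th – se.
Crossovers in the th–se interval produce the single-crossover classes SR TH SE and sr th se (87 + 67 = 154) plus the double crossovers (18).
RF(th–se) = (154 + 18) / 1000 = 172/1000 = 0.1720 → 17.2 m.u.

17.2 m.u.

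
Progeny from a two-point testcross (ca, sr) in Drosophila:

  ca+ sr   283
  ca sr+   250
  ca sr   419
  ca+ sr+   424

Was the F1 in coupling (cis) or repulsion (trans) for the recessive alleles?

The two most frequent classes are ca+ sr+ (424) and ca sr (419); these are the parental (non-recombinant) types.
So the F1 carried ca+ sr+ on one chromosome and ca sr on the other — the recessive alleles are on the same chromosome (cis / coupling).

cis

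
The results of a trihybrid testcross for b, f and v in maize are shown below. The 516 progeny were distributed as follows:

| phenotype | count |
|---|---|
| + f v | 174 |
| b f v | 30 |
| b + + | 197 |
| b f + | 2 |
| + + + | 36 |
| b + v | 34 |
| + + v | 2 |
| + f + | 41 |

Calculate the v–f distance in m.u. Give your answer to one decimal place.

The two most frequent reciprocal classes, + f v and b + +, are the parental types, so the F1 was + f v / b + +.
The two rarest classes, + + v and b f +, are the double crossovers. Comparing them with the parentals, only the f allele has switched, so f is the middle locus and the order is b – f – v.
Crossovers in the f–v interval produce the single-crossover classes + f + and b + v (41 + 34 = 75) plus the double crossovers (4).
RF(f–v) = (75 + 4) / 516 = 79/516 = 0.1531 → 15.3 m.u.

15.3 m.u.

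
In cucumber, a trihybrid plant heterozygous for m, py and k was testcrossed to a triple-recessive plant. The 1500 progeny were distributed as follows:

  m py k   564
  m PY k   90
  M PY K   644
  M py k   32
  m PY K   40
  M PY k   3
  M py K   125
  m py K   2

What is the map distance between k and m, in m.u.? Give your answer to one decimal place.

The two most frequent reciprocal classes, M PY K and m py k, are the parental types, so the F1 was M PY K / m py k.
The two rarest classes, M PY k and m py K, are the double crossovers. Comparing them with the parentals, only the k allele has switched, so k is the middle locus and the order is m – k – py.
Crossovers in the m–k interval produce the single-crossover classes m PY K and M py k (40 + 32 = 72) plus the double crossovers (5).
RF(m–k) = (72 + 5) / 1500 = 77/1500 = 0.0513 → 5.1 m.u.

5.1 m.u.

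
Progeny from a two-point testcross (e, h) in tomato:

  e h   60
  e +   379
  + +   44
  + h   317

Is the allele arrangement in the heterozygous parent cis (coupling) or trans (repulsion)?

The two most frequent classes are + h (317) and e + (379); these are the parental (non-recombinant) types.
So the F1 carried + h on one chromosome and e + on the other — the recessive alleles are on opposite chromosomes (trans / repulsion).

trans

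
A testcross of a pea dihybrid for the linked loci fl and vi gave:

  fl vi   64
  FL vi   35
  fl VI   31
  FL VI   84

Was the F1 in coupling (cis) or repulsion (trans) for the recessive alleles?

cis

The two most frequent classes are FL VI (84) and fl vi (64); these are the parental (non-recombinant) types.
So the F1 carried FL VI on one chromosome and fl vi on the other — the recessive alleles are on the same chromosome (cis / coupling).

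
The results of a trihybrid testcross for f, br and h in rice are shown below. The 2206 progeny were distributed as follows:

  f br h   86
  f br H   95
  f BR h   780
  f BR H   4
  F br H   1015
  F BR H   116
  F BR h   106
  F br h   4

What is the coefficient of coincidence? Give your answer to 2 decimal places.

The two most frequent reciprocal classes, f BR h and F br H, are the parental types, so the F1 was f BR h / F br H.
The two rarest classes, f BR H and F br h, are the double crossovers. Comparing them with the parentals, only the h allele has switched, so h is the middle locus and the order is f – h – br.
f–h: (201 + 8)/2206 = 0.0947; h–br: (202 + 8)/2206 = 0.0952.
Expected DCO frequency = 0.0947 × 0.0952 ≈ 0.00902; observed = 8/2206 ≈ 0.00363.
Coefficient of coincidence = 0.00363/0.00902 ≈ 0.40.

0.40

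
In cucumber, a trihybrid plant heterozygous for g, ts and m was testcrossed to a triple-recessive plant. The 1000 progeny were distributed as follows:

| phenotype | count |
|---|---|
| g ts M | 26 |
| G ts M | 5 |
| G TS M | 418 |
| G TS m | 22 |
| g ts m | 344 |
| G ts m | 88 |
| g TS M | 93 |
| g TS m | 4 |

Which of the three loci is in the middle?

ts

The two most frequent reciprocal classes, g ts m and G TS M, are the parental types, so the F1 was g ts m / G TS M.
The two rarest classes, g TS m and G ts M, are the double crossovers. Comparing them with the parentals, only the ts allele has switched, so ts is the middle locus and the order is m – ts – g.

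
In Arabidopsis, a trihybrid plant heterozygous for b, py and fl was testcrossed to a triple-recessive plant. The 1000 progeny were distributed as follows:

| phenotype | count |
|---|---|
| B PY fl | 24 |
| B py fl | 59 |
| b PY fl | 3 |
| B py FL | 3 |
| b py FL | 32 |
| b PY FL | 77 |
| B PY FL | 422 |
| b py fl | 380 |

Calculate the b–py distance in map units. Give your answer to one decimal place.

The two most frequent reciprocal classes, b py fl and B PY FL, are the parental types, so the F1 was b py fl / B PY FL.
The two rarest classes, b PY fl and B py FL, are the double crossovers. Comparing them with the parentals, only the py allele has switched, so py is the middle locus and the order is b – py – fl.
Crossovers in the b–py interval produce the single-crossover classes B py fl and b PY FL (59 + 77 = 136) plus the double crossovers (6).
RF(b–py) = (136 + 6) / 1000 = 142/1000 = 0.1420 → 14.2 map units.

14.2 map units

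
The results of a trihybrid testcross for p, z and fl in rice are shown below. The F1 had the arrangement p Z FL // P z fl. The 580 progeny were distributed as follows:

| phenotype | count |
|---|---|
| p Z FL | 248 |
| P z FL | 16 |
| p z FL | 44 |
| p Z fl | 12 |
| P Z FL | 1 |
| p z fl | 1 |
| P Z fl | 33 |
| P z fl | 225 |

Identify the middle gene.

p

The two rarest classes, P Z FL and p z fl, are the double crossovers. Comparing them with the parentals, only the p allele has switched, so p is the middle locus and the order is z – p – fl.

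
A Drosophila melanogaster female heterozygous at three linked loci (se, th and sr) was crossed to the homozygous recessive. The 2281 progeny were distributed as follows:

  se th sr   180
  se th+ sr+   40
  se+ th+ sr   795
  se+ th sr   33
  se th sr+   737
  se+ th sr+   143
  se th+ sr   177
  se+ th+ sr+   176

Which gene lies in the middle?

The two most frequent reciprocal classes, se+ th+ sr and se th sr+, are the parental types, so the F1 was se+ th+ sr / se th sr+.
The two rarest classes, se+ th sr and se th+ sr+, are the double crossovers. Comparing them with the parentals, only the th allele has switched, so th is the middle locus and the order is sr – th – se.

th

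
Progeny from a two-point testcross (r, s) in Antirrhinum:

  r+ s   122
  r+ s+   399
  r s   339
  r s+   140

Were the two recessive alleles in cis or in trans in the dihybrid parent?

cis

The two most frequent classes are r+ s+ (399) and r s (339); these are the parental (non-recombinant) types.
So the F1 carried r+ s+ on one chromosome and r s on the other — the recessive alleles are on the same chromosome (cis / coupling).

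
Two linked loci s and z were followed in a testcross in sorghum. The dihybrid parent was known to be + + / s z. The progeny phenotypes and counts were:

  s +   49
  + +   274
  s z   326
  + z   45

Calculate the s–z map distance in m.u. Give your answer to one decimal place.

13.5 m.u.

The recombinant classes are + z and s +: 45 + 49 = 94.
Recombination frequency = 94/694 = 0.1354 ≈ 13.5%, i.e. 13.5 m.u.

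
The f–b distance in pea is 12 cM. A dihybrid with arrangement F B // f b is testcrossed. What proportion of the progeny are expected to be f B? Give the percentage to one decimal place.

6.0%

A map distance of 12 cM corresponds to a recombination frequency of 0.120.
The F1 is F B / f b, so f B is a recombinant gamete class with expected frequency r/2 = 0.120/2 = 0.0600.
That is 0.0600 = 6.0% of the progeny.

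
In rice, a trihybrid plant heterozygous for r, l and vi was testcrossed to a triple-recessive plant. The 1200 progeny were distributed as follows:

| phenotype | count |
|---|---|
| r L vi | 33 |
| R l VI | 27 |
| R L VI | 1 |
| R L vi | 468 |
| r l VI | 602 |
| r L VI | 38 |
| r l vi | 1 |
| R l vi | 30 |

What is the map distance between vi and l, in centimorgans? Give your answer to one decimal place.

5.8 centimorgans

The two most frequent reciprocal classes, r l VI and R L vi, are the parental types, so the F1 was r l VI / R L vi.
The two rarest classes, r l vi and R L VI, are the double crossovers. Comparing them with the parentals, only the vi allele has switched, so vi is the middle locus and the order is r – vi – l.
Crossovers in the vi–l interval produce the single-crossover classes r L VI and R l vi (38 + 30 = 68) plus the double crossovers (2).
RF(vi–l) = (68 + 2) / 1200 = 70/1200 = 0.0583 → 5.8 centimorgans.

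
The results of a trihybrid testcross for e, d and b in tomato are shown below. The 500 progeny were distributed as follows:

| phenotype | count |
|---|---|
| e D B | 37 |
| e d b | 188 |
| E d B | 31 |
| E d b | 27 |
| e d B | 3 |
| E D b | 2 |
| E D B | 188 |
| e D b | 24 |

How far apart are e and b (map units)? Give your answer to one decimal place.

The two most frequent reciprocal classes, E D B and e d b, are the parental types, so the F1 was E D B / e d b.
The two rarest classes, E D b and e d B, are the double crossovers. Comparing them with the parentals, only the b allele has switched, so b is the middle locus and the order is e – b – d.
Crossovers in the e–b interval produce the single-crossover classes e D B and E d b (37 + 27 = 64) plus the double crossovers (5).
RF(e–b) = (64 + 5) / 500 = 69/500 = 0.1380 → 13.8 map units.

13.8 map units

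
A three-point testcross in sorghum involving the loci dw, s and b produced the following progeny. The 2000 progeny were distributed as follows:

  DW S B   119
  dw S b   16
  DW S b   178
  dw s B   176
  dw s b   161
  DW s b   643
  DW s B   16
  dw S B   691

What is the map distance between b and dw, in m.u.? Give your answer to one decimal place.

The two most frequent reciprocal classes, dw S B and DW s b, are the parental types, so the F1 was dw S B / DW s b.
The two rarest classes, dw S b and DW s B, are the double crossovers. Comparing them with the parentals, only the b allele has switched, so b is the middle locus and the order is s – b – dw.
Crossovers in the b–dw interval produce the single-crossover classes DW S B and dw s b (119 + 161 = 280) plus the double crossovers (32).
RF(b–dw) = (280 + 32) / 2000 = 312/2000 = 0.1560 → 15.6 m.u.

15.6 m.u.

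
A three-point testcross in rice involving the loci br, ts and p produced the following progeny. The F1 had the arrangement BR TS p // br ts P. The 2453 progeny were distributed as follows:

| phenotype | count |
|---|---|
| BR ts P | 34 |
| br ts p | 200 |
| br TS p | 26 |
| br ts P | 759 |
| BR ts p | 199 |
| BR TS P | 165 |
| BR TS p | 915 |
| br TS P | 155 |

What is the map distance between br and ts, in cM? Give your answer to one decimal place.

16.9 cM

The two rarest classes, br TS p and BR ts P, are the double crossovers. Comparing them with the parentals, only the br allele has switched, so br is the middle locus and the order is ts – br – p.
Crossovers in the ts–br interval produce the single-crossover classes BR ts p and br TS P (199 + 155 = 354) plus the double crossovers (60).
RF(ts–br) = (354 + 60) / 2453 = 414/2453 = 0.1688 → 16.9 cM.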